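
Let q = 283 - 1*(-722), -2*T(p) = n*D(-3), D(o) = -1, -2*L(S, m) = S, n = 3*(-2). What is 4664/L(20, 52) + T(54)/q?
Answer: -31249/67 ≈ -466.40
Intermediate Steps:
n = -6
L(S, m) = -S/2
T(p) = -3 (T(p) = -(-3)*(-1) = -½*6 = -3)
q = 1005 (q = 283 + 722 = 1005)
4664/L(20, 52) + T(54)/q = 4664/((-½*20)) - 3/1005 = 4664/(-10) - 3*1/1005 = 4664*(-⅒) - 1/335 = -2332/5 - 1/335 = -31249/67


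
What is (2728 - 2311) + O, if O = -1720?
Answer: -1303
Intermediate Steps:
(2728 - 2311) + O = (2728 - 2311) - 1720 = 417 - 1720 = -1303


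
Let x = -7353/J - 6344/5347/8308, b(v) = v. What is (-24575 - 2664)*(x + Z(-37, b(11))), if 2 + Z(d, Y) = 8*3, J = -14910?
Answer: -33817533118866851/55195423430 ≈ -6.1269e+5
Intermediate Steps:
Z(d, Y) = 22 (Z(d, Y) = -2 + 8*3 = -2 + 24 = 22)
x = 27212234849/55195423430 (x = -7353/(-14910) - 6344/5347/8308 = -7353*(-1/14910) - 6344*1/5347*(1/8308) = 2451/4970 - 6344/5347*1/8308 = 2451/4970 - 1586/11105719 = 27212234849/55195423430 ≈ 0.49302)
(-24575 - 2664)*(x + Z(-37, b(11))) = (-24575 - 2664)*(27212234849/55195423430 + 22) = -27239*1241511550309/55195423430 = -33817533118866851/55195423430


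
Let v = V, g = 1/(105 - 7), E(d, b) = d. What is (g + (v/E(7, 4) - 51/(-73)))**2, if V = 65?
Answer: 5112393001/51179716 ≈ 99.891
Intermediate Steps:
g = 1/98 ≈ 0.010204
v = 65
(g + (v/E(7, 4) - 51/(-73)))**2 = (1/98 + (65/7 - 51/(-73)))**2 = (1/98 + (65*(1/7) - 51*(-1/73)))**2 = (1/98 + (65/7 + 51/73))**2 = (1/98 + 5102/511)**2 = (71501/7154)**2 = 5112393001/51179716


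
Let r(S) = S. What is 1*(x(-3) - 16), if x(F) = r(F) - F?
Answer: -16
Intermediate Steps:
x(F) = 0 (x(F) = F - F = 0)
1*(x(-3) - 16) = 1*(0 - 16) = 1*(-16) = -16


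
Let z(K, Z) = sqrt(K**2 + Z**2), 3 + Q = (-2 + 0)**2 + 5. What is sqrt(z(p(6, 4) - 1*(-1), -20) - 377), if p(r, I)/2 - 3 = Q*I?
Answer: sqrt(-377 + 5*sqrt(137)) ≈ 17.846*I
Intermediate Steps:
Q = 6 (Q = -3 + ((-2 + 0)**2 + 5) = -3 + ((-2)**2 + 5) = -3 + (4 + 5) = -3 + 9 = 6)
p(r, I) = 6 + 12*I (p(r, I) = 6 + 2*(6*I) = 6 + 12*I)
sqrt(z(p(6, 4) - 1*(-1), -20) - 377) = sqrt(sqrt(((6 + 12*4) - 1*(-1))**2 + (-20)**2) - 377) = sqrt(sqrt(((6 + 48) + 1)**2 + 400) - 377) = sqrt(sqrt((54 + 1)**2 + 400) - 377) = sqrt(sqrt(55**2 + 400) - 377) = sqrt(sqrt(3025 + 400) - 377) = sqrt(sqrt(3425) - 377) = sqrt(5*sqrt(137) - 377) = sqrt(-377 + 5*sqrt(137))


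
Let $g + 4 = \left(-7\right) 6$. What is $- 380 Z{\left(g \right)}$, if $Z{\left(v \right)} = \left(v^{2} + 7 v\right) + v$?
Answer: $-664240$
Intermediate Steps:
$g = -46$ ($g = -4 - 42 = -46$)
$Z{\left(v \right)} = v^{2} + 8 v$
$- 380 Z{\left(g \right)} = - 380 \left(- 46 \left(8 - 46\right)\right) = - 380 \left(\left(-46\right) \left(-38\right)\right) = \left(-380\right) 1748 = -664240$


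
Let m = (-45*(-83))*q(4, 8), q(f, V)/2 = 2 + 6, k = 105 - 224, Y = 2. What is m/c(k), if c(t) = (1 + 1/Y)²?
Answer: 26560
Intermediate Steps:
k = -119
q(f, V) = 16 (q(f, V) = 2*(2 + 6) = 2*8 = 16)
m = 59760 (m = -45*(-83)*16 = 3735*16 = 59760)
c(t) = 9/4 (c(t) = (1 + 1/2)² = (1 + ½)² = (3/2)² = 9/4)
m/c(k) = 59760/(9/4) = 59760*(4/9) = 26560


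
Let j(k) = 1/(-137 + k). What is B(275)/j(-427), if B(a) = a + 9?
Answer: -160176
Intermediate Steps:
B(a) = 9 + a
B(275)/j(-427) = (9 + 275)/(1/(-137 - 427)) = 284/(1/(-564)) = 284/(-1/564) = 284*(-564) = -160176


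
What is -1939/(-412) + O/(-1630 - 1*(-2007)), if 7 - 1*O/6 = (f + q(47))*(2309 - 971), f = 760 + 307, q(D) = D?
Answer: -3683846797/155324 ≈ -23717.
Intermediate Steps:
f = 1067
O = -8943150 (O = 42 - 6*(1067 + 47)*(2309 - 971) = 42 - 6684*1338 = 42 - 6*1490532 = 42 - 8943192 = -8943150)
-1939/(-412) + O/(-1630 - 1*(-2007)) = -1939/(-412) - 8943150/(-1630 - 1*(-2007)) = -1939*(-1/412) - 8943150/(-1630 + 2007) = 1939/412 - 8943150/377 = -3683846797/155324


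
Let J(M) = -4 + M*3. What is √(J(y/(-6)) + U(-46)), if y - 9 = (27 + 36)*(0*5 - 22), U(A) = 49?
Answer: 3*√326/2 ≈ 27.083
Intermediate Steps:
y = -1377 (y = 9 + (27 + 36)*(0*5 - 22) = 9 + 63*(0 - 22) = 9 + 63*(-22) = 9 - 1386 = -1377)
J(M) = -4 + 3*M
√(J(y/(-6)) + U(-46)) = √((-4 + 3*(-1377/(-6))) + 49) = √((-4 + 3*(-1377*(-⅙))) + 49) = √((-4 + 3*(459/2)) + 49) = √((-4 + 1377/2) + 49) = √(1369/2 + 49) = √(1467/2) = 3*√326/2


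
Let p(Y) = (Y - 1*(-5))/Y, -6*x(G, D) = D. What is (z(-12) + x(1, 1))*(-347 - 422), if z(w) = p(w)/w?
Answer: 23839/144 ≈ 165.55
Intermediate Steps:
x(G, D) = -D/6
p(Y) = (5 + Y)/Y (p(Y) = (Y + 5)/Y = (5 + Y)/Y)
z(w) = (5 + w)/w² (z(w) = ((5 + w)/w)/w = (5 + w)/w²)
(z(-12) + x(1, 1))*(-347 - 422) = ((5 - 12)/(-12)² - ⅙*1)*(-347 - 422) = ((1/144)*(-7) - ⅙)*(-769) = (-7/144 - ⅙)*(-769) = -31/144*(-769) = 23839/144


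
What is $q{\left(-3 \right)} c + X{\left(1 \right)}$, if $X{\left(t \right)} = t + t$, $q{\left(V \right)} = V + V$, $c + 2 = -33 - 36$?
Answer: $428$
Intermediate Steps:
$c = -71$ ($c = -2 - 69 = -71$)
$q{\left(V \right)} = 2 V$
$X{\left(t \right)} = 2 t$
$q{\left(-3 \right)} c + X{\left(1 \right)} = 2 \left(-3\right) \left(-71\right) + 2 \cdot 1 = \left(-6\right) \left(-71\right) + 2 = 426 + 2 = 428$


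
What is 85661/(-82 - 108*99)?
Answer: -85661/10774 ≈ -7.9507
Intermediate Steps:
85661/(-82 - 108*99) = 85661/(-82 - 10692) = 85661/(-10774) = 85661*(-1/10774) = -85661/10774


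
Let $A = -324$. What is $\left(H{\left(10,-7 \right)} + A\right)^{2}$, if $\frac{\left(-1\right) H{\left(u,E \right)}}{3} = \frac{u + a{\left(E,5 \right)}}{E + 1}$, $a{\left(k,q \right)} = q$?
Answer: $\frac{400689}{4} \approx 1.0017 \cdot 10^{5}$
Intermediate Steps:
$H{\left(u,E \right)} = - \frac{3 \left(5 + u\right)}{1 + E}$ ($H{\left(u,E \right)} = - 3 \frac{u + 5}{E + 1} = - 3 \frac{5 + u}{1 + E} = - \frac{3 \left(5 + u\right)}{1 + E}$)
$\left(H{\left(10,-7 \right)} + A\right)^{2} = \left(\frac{3 \left(-5 - 10\right)}{1 - 7} - 324\right)^{2} = \left(\frac{3 \left(-5 - 10\right)}{-6} - 324\right)^{2} = \left(3 \left(- \frac{1}{6}\right) \left(-15\right) - 324\right)^{2} = \left(\frac{15}{2} - 324\right)^{2} = \left(- \frac{633}{2}\right)^{2} = \frac{400689}{4}$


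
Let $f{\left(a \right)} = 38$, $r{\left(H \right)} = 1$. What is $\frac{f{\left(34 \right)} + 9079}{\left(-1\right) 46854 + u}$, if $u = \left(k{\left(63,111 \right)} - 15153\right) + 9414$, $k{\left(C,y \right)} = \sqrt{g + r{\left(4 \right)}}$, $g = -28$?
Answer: $- \frac{53276709}{307335964} - \frac{3039 i \sqrt{3}}{307335964} \approx -0.17335 - 1.7127 \cdot 10^{-5} i$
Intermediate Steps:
$k{\left(C,y \right)} = 3 i \sqrt{3}$ ($k{\left(C,y \right)} = \sqrt{-28 + 1} = \sqrt{-27} = 3 i \sqrt{3}$)
$u = -5739 + 3 i \sqrt{3}$ ($u = \left(3 i \sqrt{3} - 15153\right) + 9414 = \left(-15153 + 3 i \sqrt{3}\right) + 9414 = -5739 + 3 i \sqrt{3} \approx -5739.0 + 5.1962 i$)
$\frac{f{\left(34 \right)} + 9079}{\left(-1\right) 46854 + u} = \frac{38 + 9079}{\left(-1\right) 46854 - \left(5739 - 3 i \sqrt{3}\right)} = \frac{9117}{-46854 - \left(5739 - 3 i \sqrt{3}\right)} = \frac{9117}{-52593 + 3 i \sqrt{3}}$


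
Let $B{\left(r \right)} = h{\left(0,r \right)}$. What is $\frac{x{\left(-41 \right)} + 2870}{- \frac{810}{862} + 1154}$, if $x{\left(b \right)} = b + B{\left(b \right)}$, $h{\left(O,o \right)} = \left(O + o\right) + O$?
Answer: $\frac{1201628}{496969} \approx 2.4179$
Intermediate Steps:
$h{\left(O,o \right)} = o + 2 O$
$B{\left(r \right)} = r$ ($B{\left(r \right)} = r + 2 \cdot 0 = r + 0 = r$)
$x{\left(b \right)} = 2 b$ ($x{\left(b \right)} = b + b = 2 b$)
$\frac{x{\left(-41 \right)} + 2870}{- \frac{810}{862} + 1154} = \frac{2 \left(-41\right) + 2870}{- \frac{810}{862} + 1154} = \frac{-82 + 2870}{\left(-810\right) \frac{1}{862} + 1154} = \frac{2788}{- \frac{405}{431} + 1154} = \frac{2788}{\frac{496969}{431}} = 2788 \cdot \frac{431}{496969} = \frac{1201628}{496969}$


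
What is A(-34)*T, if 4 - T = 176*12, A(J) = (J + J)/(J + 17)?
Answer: -8432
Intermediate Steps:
A(J) = 2*J/(17 + J) (A(J) = (2*J)/(17 + J) = 2*J/(17 + J))
T = -2108 (T = 4 - 176*12 = 4 - 1*2112 = 4 - 2112 = -2108)
A(-34)*T = (2*(-34)/(17 - 34))*(-2108) = (2*(-34)/(-17))*(-2108) = (2*(-34)*(-1/17))*(-2108) = 4*(-2108) = -8432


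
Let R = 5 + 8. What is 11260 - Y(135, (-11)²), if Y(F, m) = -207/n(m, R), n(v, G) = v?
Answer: 1362667/121 ≈ 11262.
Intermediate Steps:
R = 13
Y(F, m) = -207/m
11260 - Y(135, (-11)²) = 11260 - (-207)/((-11)²) = 11260 - (-207)/121 = 11260 - 1*(-207/121) = 11260 + 207/121 = 1362667/121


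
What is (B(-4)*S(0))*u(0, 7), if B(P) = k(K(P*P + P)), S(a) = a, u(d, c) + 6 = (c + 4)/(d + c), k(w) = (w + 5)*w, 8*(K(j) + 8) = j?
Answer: 0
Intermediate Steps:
K(j) = -8 + j/8
k(w) = w*(5 + w) (k(w) = (5 + w)*w = w*(5 + w))
u(d, c) = -6 + (4 + c)/(c + d) (u(d, c) = -6 + (c + 4)/(d + c) = -6 + (4 + c)/(c + d))
B(P) = (-8 + P/8 + P²/8)*(-3 + P/8 + P²/8) (B(P) = (-8 + (P*P + P)/8)*(5 + (-8 + (P*P + P)/8)) = (-8 + (P² + P)/8)*(5 + (-8 + (P² + P)/8)) = (-8 + (P + P²)/8)*(5 + (-8 + (P + P²)/8)) = (-8 + (P/8 + P²/8))*(5 + (-8 + (P/8 + P²/8))) = (-8 + P/8 + P²/8)*(5 + (-8 + P/8 + P²/8)) = (-8 + P/8 + P²/8)*(-3 + P/8 + P²/8))
(B(-4)*S(0))*u(0, 7) = (((-64 - 4*(1 - 4))*(-24 - 4*(1 - 4))/64)*0)*((4 - 6*0 - 5*7)/(7 + 0)) = (((-64 - 4*(-3))*(-24 - 4*(-3))/64)*0)*((4 + 0 - 35)/7) = (((-64 + 12)*(-24 + 12)/64)*0)*((⅐)*(-31)) = (((1/64)*(-52)*(-12))*0)*(-31/7) = ((39/4)*0)*(-31/7) = 0*(-31/7) = 0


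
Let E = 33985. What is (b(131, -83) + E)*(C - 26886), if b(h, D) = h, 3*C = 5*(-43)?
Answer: -919687756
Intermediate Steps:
C = -215/3 (C = (5*(-43))/3 = (1/3)*(-215) = -215/3 ≈ -71.667)
(b(131, -83) + E)*(C - 26886) = (131 + 33985)*(-215/3 - 26886) = 34116*(-80873/3) = -919687756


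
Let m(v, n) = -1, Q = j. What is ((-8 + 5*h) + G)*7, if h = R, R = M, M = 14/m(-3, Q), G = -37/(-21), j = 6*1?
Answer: -1601/3 ≈ -533.67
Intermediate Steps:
j = 6
Q = 6
G = 37/21 (G = -37*(-1/21) = 37/21 ≈ 1.7619)
M = -14 (M = 14/(-1) = 14*(-1) = -14)
R = -14
h = -14
((-8 + 5*h) + G)*7 = ((-8 + 5*(-14)) + 37/21)*7 = ((-8 - 70) + 37/21)*7 = (-78 + 37/21)*7 = -1601/21*7 = -1601/3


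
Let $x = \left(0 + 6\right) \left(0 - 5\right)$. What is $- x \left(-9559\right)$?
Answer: $-286770$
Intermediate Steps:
$x = -30$ ($x = 6 \left(-5\right) = -30$)
$- x \left(-9559\right) = \left(-1\right) \left(-30\right) \left(-9559\right) = 30 \left(-9559\right) = -286770$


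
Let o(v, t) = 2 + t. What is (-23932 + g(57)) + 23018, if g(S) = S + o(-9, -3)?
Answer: -858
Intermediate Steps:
g(S) = -1 + S (g(S) = S + (2 - 3) = S - 1 = -1 + S)
(-23932 + g(57)) + 23018 = (-23932 + (-1 + 57)) + 23018 = (-23932 + 56) + 23018 = -23876 + 23018 = -858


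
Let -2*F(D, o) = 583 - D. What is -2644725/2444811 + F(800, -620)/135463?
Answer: -238664747121/220787621662 ≈ -1.0810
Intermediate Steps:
F(D, o) = -583/2 + D/2 (F(D, o) = -(583 - D)/2 = -583/2 + D/2)
-2644725/2444811 + F(800, -620)/135463 = -2644725/2444811 + (-583/2 + (½)*800)/135463 = -2644725*1/2444811 + (-583/2 + 400)*(1/135463) = -881575/814937 + (217/2)*(1/135463) = -881575/814937 + 217/270926 = -238664747121/220787621662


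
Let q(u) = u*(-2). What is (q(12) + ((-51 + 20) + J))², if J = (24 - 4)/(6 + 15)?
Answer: 1288225/441 ≈ 2921.1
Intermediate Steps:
J = 20/21 ≈ 0.95238
q(u) = -2*u
(q(12) + ((-51 + 20) + J))² = (-2*12 + ((-51 + 20) + 20/21))² = (-24 + (-31 + 20/21))² = (-24 - 631/21)² = (-1135/21)² = 1288225/441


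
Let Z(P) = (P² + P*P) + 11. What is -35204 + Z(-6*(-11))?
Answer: -26481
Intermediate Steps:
Z(P) = 11 + 2*P² (Z(P) = (P² + P²) + 11 = 2*P² + 11 = 11 + 2*P²)
-35204 + Z(-6*(-11)) = -35204 + (11 + 2*(-6*(-11))²) = -35204 + (11 + 2*66²) = -35204 + (11 + 2*4356) = -35204 + (11 + 8712) = -35204 + 8723 = -26481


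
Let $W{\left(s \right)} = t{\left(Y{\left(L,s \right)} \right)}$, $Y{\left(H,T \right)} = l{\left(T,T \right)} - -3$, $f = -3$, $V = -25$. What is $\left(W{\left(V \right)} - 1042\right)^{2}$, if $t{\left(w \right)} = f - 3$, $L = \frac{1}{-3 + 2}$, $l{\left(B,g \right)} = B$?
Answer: $1098304$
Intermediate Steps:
$L = -1$ ($L = \frac{1}{-1} = -1$)
$Y{\left(H,T \right)} = 3 + T$ ($Y{\left(H,T \right)} = T - -3 = T + 3 = 3 + T$)
$t{\left(w \right)} = -6$ ($t{\left(w \right)} = -3 - 3 = -6$)
$W{\left(s \right)} = -6$
$\left(W{\left(V \right)} - 1042\right)^{2} = \left(-6 - 1042\right)^{2} = \left(-1048\right)^{2} = 1098304$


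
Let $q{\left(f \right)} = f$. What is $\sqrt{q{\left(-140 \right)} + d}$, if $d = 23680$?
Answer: $2 \sqrt{5885} \approx 153.43$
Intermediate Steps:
$\sqrt{q{\left(-140 \right)} + d} = \sqrt{-140 + 23680} = \sqrt{23540} = 2 \sqrt{5885}$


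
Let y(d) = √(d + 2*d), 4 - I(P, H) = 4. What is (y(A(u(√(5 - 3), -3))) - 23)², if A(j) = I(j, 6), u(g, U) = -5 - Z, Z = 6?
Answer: 529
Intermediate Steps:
I(P, H) = 0 (I(P, H) = 4 - 1*4 = 4 - 4 = 0)
u(g, U) = -11 (u(g, U) = -5 - 1*6 = -5 - 6 = -11)
A(j) = 0
y(d) = √3*√d (y(d) = √(3*d) = √3*√d)
(y(A(u(√(5 - 3), -3))) - 23)² = (√3*√0 - 23)² = (√3*0 - 23)² = (0 - 23)² = (-23)² = 529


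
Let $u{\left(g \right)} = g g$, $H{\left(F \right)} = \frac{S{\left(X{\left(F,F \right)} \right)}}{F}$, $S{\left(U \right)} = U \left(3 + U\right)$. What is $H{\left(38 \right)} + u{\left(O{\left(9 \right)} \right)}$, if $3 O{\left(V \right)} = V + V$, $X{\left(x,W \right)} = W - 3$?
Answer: $71$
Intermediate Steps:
$X{\left(x,W \right)} = -3 + W$
$O{\left(V \right)} = \frac{2 V}{3}$ ($O{\left(V \right)} = \frac{V + V}{3} = \frac{2 V}{3}$)
$H{\left(F \right)} = -3 + F$ ($H{\left(F \right)} = \frac{\left(-3 + F\right) \left(3 + \left(-3 + F\right)\right)}{F} = \frac{\left(-3 + F\right) F}{F} = \frac{F \left(-3 + F\right)}{F} = -3 + F$)
$u{\left(g \right)} = g^{2}$
$H{\left(38 \right)} + u{\left(O{\left(9 \right)} \right)} = \left(-3 + 38\right) + \left(\frac{2}{3} \cdot 9\right)^{2} = 35 + 6^{2} = 35 + 36 = 71$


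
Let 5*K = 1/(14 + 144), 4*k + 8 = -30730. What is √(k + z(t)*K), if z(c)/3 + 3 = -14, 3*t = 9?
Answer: 21*I*√2718785/395 ≈ 87.662*I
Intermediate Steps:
k = -15369/2 (k = -2 + (¼)*(-30730) = -2 - 15365/2 = -15369/2 ≈ -7684.5)
t = 3 (t = (⅓)*9 = 3)
z(c) = -51 (z(c) = -9 + 3*(-14) = -9 - 42 = -51)
K = 1/790 (K = 1/(5*(14 + 144)) = (⅕)/158 = (⅕)*(1/158) = 1/790 ≈ 0.0012658)
√(k + z(t)*K) = √(-15369/2 - 51*1/790) = √(-15369/2 - 51/790) = √(-3035403/395) = 21*I*√2718785/395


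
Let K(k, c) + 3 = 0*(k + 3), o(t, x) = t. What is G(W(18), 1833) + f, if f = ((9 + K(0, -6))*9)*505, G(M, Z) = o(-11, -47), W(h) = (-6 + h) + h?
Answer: 27259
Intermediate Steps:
W(h) = -6 + 2*h
G(M, Z) = -11
K(k, c) = -3 (K(k, c) = -3 + 0*(k + 3) = -3 + 0*(3 + k) = -3 + 0 = -3)
f = 27270 (f = ((9 - 3)*9)*505 = (6*9)*505 = 54*505 = 27270)
G(W(18), 1833) + f = -11 + 27270 = 27259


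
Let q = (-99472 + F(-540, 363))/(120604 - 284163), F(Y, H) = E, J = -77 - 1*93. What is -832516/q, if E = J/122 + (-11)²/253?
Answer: -47760043668733/34890125 ≈ -1.3689e+6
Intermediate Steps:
J = -170 (J = -77 - 93 = -170)
E = -1284/1403 (E = -170/122 + (-11)²/253 = -170*1/122 + 121*(1/253) = -85/61 + 11/23 = -1284/1403 ≈ -0.91518)
F(Y, H) = -1284/1403
q = 139560500/229473277 (q = (-99472 - 1284/1403)/(120604 - 284163) = -139560500/1403/(-163559) = -139560500/1403*(-1/163559) = 139560500/229473277 ≈ 0.60818)
-832516/q = -832516/139560500/229473277 = -832516*229473277/139560500 = -47760043668733/34890125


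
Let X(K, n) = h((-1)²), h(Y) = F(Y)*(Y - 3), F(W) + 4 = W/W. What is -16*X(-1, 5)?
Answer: -96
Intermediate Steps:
F(W) = -3 (F(W) = -4 + W/W = -4 + 1 = -3)
h(Y) = 9 - 3*Y (h(Y) = -3*(Y - 3) = -3*(-3 + Y) = 9 - 3*Y)
X(K, n) = 6 (X(K, n) = 9 - 3*(-1)² = 9 - 3*1 = 9 - 3 = 6)
-16*X(-1, 5) = -16*6 = -96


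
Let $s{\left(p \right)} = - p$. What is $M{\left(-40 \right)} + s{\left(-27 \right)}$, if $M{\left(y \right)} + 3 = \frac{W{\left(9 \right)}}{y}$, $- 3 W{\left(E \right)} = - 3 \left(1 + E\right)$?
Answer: $\frac{95}{4} \approx 23.75$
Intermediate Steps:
$W{\left(E \right)} = 1 + E$ ($W{\left(E \right)} = - \frac{\left(-3\right) \left(1 + E\right)}{3} = - \frac{-3 - 3 E}{3} = 1 + E$)
$M{\left(y \right)} = -3 + \frac{10}{y}$ ($M{\left(y \right)} = -3 + \frac{1 + 9}{y} = -3 + \frac{10}{y}$)
$M{\left(-40 \right)} + s{\left(-27 \right)} = \left(-3 + \frac{10}{-40}\right) - -27 = \left(-3 + 10 \left(- \frac{1}{40}\right)\right) + 27 = \left(-3 - \frac{1}{4}\right) + 27 = - \frac{13}{4} + 27 = \frac{95}{4}$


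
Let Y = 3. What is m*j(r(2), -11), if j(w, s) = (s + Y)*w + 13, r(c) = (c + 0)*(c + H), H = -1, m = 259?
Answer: -777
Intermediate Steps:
r(c) = c*(-1 + c) (r(c) = (c + 0)*(c - 1) = c*(-1 + c))
j(w, s) = 13 + w*(3 + s) (j(w, s) = (s + 3)*w + 13 = (3 + s)*w + 13 = w*(3 + s) + 13 = 13 + w*(3 + s))
m*j(r(2), -11) = 259*(13 + 3*(2*(-1 + 2)) - 22*(-1 + 2)) = 259*(13 + 3*(2*1) - 22) = 259*(13 + 3*2 - 11*2) = 259*(13 + 6 - 22) = 259*(-3) = -777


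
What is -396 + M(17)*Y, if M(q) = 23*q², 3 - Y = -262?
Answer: 1761059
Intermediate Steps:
Y = 265 (Y = 3 - 1*(-262) = 3 + 262 = 265)
-396 + M(17)*Y = -396 + (23*17²)*265 = -396 + (23*289)*265 = -396 + 6647*265 = -396 + 1761455 = 1761059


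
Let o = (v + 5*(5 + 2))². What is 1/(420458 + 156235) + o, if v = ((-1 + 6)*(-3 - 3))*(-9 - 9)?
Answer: 190669123126/576693 ≈ 3.3063e+5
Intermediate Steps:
v = 540 (v = (5*(-6))*(-18) = -30*(-18) = 540)
o = 330625 (o = (540 + 5*(5 + 2))² = (540 + 5*7)² = (540 + 35)² = 575² = 330625)
1/(420458 + 156235) + o = 1/(420458 + 156235) + 330625 = 1/576693 + 330625 = 190669123126/576693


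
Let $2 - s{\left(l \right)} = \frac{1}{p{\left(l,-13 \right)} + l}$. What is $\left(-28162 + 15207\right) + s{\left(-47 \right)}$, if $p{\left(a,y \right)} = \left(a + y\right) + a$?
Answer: $- \frac{1994761}{154} \approx -12953.0$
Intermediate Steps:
$p{\left(a,y \right)} = y + 2 a$
$s{\left(l \right)} = 2 - \frac{1}{-13 + 3 l}$ ($s{\left(l \right)} = 2 - \frac{1}{\left(-13 + 2 l\right) + l} = 2 - \frac{1}{-13 + 3 l}$)
$\left(-28162 + 15207\right) + s{\left(-47 \right)} = \left(-28162 + 15207\right) + \frac{3 \left(-9 + 2 \left(-47\right)\right)}{-13 + 3 \left(-47\right)} = -12955 + \frac{3 \left(-9 - 94\right)}{-13 - 141} = -12955 + 3 \frac{1}{-154} \left(-103\right) = -12955 + 3 \left(- \frac{1}{154}\right) \left(-103\right) = -12955 + \frac{309}{154} = - \frac{1994761}{154}$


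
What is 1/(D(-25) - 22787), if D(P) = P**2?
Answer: -1/22162 ≈ -4.5122e-5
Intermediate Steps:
1/(D(-25) - 22787) = 1/((-25)**2 - 22787) = 1/(625 - 22787) = 1/(-22162) = -1/22162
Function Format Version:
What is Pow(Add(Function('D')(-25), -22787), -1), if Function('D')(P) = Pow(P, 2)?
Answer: Rational(-1, 22162) ≈ -4.5122e-5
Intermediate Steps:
Pow(Add(Function('D')(-25), -22787), -1) = Pow(Add(Pow(-25, 2), -22787), -1) = Pow(Add(625, -22787), -1) = Pow(-22162, -1) = Rational(-1, 22162)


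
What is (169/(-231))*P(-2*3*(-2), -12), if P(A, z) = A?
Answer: -676/77 ≈ -8.7792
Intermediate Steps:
(169/(-231))*P(-2*3*(-2), -12) = (169/(-231))*(-2*3*(-2)) = (169*(-1/231))*(-6*(-2)) = -169/231*12 = -676/77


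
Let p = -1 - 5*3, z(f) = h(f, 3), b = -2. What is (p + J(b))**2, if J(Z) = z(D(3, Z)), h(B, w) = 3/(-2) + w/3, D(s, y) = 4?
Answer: 1089/4 ≈ 272.25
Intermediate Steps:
h(B, w) = -3/2 + w/3 (h(B, w) = 3*(-1/2) + w*(1/3) = -3/2 + w/3)
z(f) = -1/2 (z(f) = -3/2 + (1/3)*3 = -3/2 + 1 = -1/2)
J(Z) = -1/2
p = -16 (p = -1 - 15 = -16)
(p + J(b))**2 = (-16 - 1/2)**2 = (-33/2)**2 = 1089/4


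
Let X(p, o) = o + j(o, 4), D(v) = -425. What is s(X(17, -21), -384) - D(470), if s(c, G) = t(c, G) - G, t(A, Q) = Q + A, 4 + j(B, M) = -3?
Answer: 397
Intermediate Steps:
j(B, M) = -7 (j(B, M) = -4 - 3 = -7)
t(A, Q) = A + Q
X(p, o) = -7 + o (X(p, o) = o - 7 = -7 + o)
s(c, G) = c (s(c, G) = (c + G) - G = (G + c) - G = c)
s(X(17, -21), -384) - D(470) = (-7 - 21) - 1*(-425) = -28 + 425 = 397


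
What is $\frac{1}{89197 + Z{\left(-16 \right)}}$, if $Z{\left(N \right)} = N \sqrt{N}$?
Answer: $\frac{89197}{7956108905} + \frac{64 i}{7956108905} \approx 1.1211 \cdot 10^{-5} + 8.0441 \cdot 10^{-9} i$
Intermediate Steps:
$Z{\left(N \right)} = N^{\frac{3}{2}}$
$\frac{1}{89197 + Z{\left(-16 \right)}} = \frac{1}{89197 + \left(-16\right)^{\frac{3}{2}}} = \frac{1}{89197 - 64 i} = \frac{89197 + 64 i}{7956108905}$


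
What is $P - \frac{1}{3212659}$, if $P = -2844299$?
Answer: $- \frac{9137762781042}{3212659} \approx -2.8443 \cdot 10^{6}$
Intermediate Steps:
$P - \frac{1}{3212659} = -2844299 - \frac{1}{3212659} = - \frac{9137762781042}{3212659}$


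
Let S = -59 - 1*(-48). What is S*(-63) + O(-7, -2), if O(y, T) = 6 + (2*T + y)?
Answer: 688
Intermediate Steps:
S = -11 (S = -59 + 48 = -11)
O(y, T) = 6 + y + 2*T (O(y, T) = 6 + (y + 2*T) = 6 + y + 2*T)
S*(-63) + O(-7, -2) = -11*(-63) + (6 - 7 + 2*(-2)) = 693 + (6 - 7 - 4) = 693 - 5 = 688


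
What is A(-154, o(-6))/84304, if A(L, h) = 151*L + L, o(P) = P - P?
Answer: -133/479 ≈ -0.27766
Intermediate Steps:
o(P) = 0
A(L, h) = 152*L
A(-154, o(-6))/84304 = (152*(-154))/84304 = -23408*1/84304 = -133/479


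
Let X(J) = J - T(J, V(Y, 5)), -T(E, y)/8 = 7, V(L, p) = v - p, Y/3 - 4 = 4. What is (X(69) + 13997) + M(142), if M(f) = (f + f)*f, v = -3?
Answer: 54450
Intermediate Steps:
Y = 24 (Y = 12 + 3*4 = 12 + 12 = 24)
V(L, p) = -3 - p
T(E, y) = -56 (T(E, y) = -8*7 = -56)
M(f) = 2*f**2 (M(f) = (2*f)*f = 2*f**2)
X(J) = 56 + J (X(J) = J - 1*(-56) = J + 56 = 56 + J)
(X(69) + 13997) + M(142) = ((56 + 69) + 13997) + 2*142**2 = (125 + 13997) + 2*20164 = 14122 + 40328 = 54450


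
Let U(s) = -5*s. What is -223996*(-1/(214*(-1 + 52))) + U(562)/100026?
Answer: 1864562963/90973647 ≈ 20.496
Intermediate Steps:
-223996*(-1/(214*(-1 + 52))) + U(562)/100026 = -223996*(-1/(214*(-1 + 52))) - 5*562/100026 = -223996/((-214*51)) - 2810*1/100026 = -223996/(-10914) - 1405/50013 = -223996*(-1/10914) - 1405/50013 = 111998/5457 - 1405/50013 = 1864562963/90973647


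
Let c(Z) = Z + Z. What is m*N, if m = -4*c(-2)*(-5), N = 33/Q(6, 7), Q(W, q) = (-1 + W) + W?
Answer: -240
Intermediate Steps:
Q(W, q) = -1 + 2*W
c(Z) = 2*Z
N = 3 (N = 33/(-1 + 2*6) = 33/(-1 + 12) = 33/11 = 33*(1/11) = 3)
m = -80 (m = -8*(-2)*(-5) = -4*(-4)*(-5) = 16*(-5) = -80)
m*N = -80*3 = -240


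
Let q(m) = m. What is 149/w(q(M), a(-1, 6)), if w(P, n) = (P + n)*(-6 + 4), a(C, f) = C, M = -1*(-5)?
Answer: -149/8 ≈ -18.625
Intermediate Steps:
M = 5
w(P, n) = -2*P - 2*n (w(P, n) = (P + n)*(-2) = -2*P - 2*n)
149/w(q(M), a(-1, 6)) = 149/(-2*5 - 2*(-1)) = 149/(-10 + 2) = 149/(-8) = 149*(-⅛) = -149/8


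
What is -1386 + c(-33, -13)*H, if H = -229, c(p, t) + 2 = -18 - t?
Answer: 217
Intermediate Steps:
c(p, t) = -20 - t (c(p, t) = -2 + (-18 - t) = -20 - t)
-1386 + c(-33, -13)*H = -1386 + (-20 - 1*(-13))*(-229) = -1386 + (-20 + 13)*(-229) = -1386 - 7*(-229) = -1386 + 1603 = 217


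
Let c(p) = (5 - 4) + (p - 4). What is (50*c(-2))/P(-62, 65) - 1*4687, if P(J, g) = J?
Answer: -145172/31 ≈ -4683.0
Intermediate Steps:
c(p) = -3 + p (c(p) = 1 + (-4 + p) = -3 + p)
(50*c(-2))/P(-62, 65) - 1*4687 = (50*(-3 - 2))/(-62) - 1*4687 = (50*(-5))*(-1/62) - 4687 = -250*(-1/62) - 4687 = 125/31 - 4687 = -145172/31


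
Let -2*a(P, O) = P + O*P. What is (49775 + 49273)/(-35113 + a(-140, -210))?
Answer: -33016/16581 ≈ -1.9912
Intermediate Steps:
a(P, O) = -P/2 - O*P/2 (a(P, O) = -(P + O*P)/2 = -P/2 - O*P/2)
(49775 + 49273)/(-35113 + a(-140, -210)) = (49775 + 49273)/(-35113 - 1/2*(-140)*(1 - 210)) = 99048/(-35113 - 1/2*(-140)*(-209)) = 99048/(-35113 - 14630) = 99048/(-49743) = 99048*(-1/49743) = -33016/16581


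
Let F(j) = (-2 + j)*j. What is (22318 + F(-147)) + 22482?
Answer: 66703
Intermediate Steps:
F(j) = j*(-2 + j)
(22318 + F(-147)) + 22482 = (22318 - 147*(-2 - 147)) + 22482 = (22318 - 147*(-149)) + 22482 = (22318 + 21903) + 22482 = 44221 + 22482 = 66703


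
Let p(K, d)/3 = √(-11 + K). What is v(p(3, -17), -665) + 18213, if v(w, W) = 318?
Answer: 18531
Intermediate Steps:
p(K, d) = 3*√(-11 + K)
v(p(3, -17), -665) + 18213 = 318 + 18213 = 18531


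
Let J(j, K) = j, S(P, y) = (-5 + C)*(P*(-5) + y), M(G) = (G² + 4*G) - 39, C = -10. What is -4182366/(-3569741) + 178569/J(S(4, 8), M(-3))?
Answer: 70910878501/71394820 ≈ 993.22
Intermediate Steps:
M(G) = -39 + G² + 4*G
S(P, y) = -15*y + 75*P (S(P, y) = (-5 - 10)*(P*(-5) + y) = -15*(-5*P + y) = -15*(y - 5*P) = -15*y + 75*P)
-4182366/(-3569741) + 178569/J(S(4, 8), M(-3)) = -4182366/(-3569741) + 178569/(-15*8 + 75*4) = -4182366*(-1/3569741) + 178569/(-120 + 300) = 4182366/3569741 + 178569/180 = 4182366/3569741 + 178569*(1/180) = 4182366/3569741 + 19841/20 = 70910878501/71394820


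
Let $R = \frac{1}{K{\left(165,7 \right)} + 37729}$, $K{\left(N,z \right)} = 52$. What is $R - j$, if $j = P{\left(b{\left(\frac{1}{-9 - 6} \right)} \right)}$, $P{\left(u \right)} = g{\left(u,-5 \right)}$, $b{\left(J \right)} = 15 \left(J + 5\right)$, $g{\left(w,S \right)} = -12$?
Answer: $\frac{453373}{37781} \approx 12.0$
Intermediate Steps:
$b{\left(J \right)} = 75 + 15 J$ ($b{\left(J \right)} = 15 \left(5 + J\right) = 75 + 15 J$)
$R = \frac{1}{37781}$ ($R = \frac{1}{52 + 37729} = \frac{1}{37781} \approx 2.6468 \cdot 10^{-5}$)
$P{\left(u \right)} = -12$
$j = -12$
$R - j = \frac{1}{37781} - -12 = \frac{1}{37781} + 12 = \frac{453373}{37781}$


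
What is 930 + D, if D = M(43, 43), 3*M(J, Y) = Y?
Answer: 2833/3 ≈ 944.33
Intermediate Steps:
M(J, Y) = Y/3
D = 43/3 (D = (1/3)*43 = 43/3 ≈ 14.333)
930 + D = 930 + 43/3 = 2833/3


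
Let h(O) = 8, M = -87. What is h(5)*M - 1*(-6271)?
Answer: 5575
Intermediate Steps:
h(5)*M - 1*(-6271) = 8*(-87) - 1*(-6271) = -696 + 6271 = 5575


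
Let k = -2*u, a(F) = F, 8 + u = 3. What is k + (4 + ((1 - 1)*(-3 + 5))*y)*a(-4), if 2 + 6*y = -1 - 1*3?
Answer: -6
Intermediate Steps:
u = -5 (u = -8 + 3 = -5)
y = -1 (y = -⅓ + (-1 - 1*3)/6 = -⅓ + (-1 - 3)/6 = -⅓ + (⅙)*(-4) = -⅓ - ⅔ = -1)
k = 10 (k = -2*(-5) = 10)
k + (4 + ((1 - 1)*(-3 + 5))*y)*a(-4) = 10 + (4 + ((1 - 1)*(-3 + 5))*(-1))*(-4) = 10 + (4 + (0*2)*(-1))*(-4) = 10 + (4 + 0*(-1))*(-4) = 10 + (4 + 0)*(-4) = 10 + 4*(-4) = 10 - 16 = -6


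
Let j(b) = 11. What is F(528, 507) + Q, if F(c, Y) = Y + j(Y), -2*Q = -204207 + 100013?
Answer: 52615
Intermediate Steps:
Q = 52097 (Q = -(-204207 + 100013)/2 = -½*(-104194) = 52097)
F(c, Y) = 11 + Y (F(c, Y) = Y + 11 = 11 + Y)
F(528, 507) + Q = (11 + 507) + 52097 = 518 + 52097 = 52615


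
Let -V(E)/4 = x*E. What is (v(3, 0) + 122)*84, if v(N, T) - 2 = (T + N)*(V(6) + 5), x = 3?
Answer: -6468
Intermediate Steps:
V(E) = -12*E
v(N, T) = 2 - 67*N - 67*T (v(N, T) = 2 + (T + N)*(-12*6 + 5) = 2 + (N + T)*(-72 + 5) = 2 + (N + T)*(-67) = 2 + (-67*N - 67*T) = 2 - 67*N - 67*T)
(v(3, 0) + 122)*84 = ((2 - 67*3 - 67*0) + 122)*84 = ((2 - 201 + 0) + 122)*84 = (-199 + 122)*84 = -77*84 = -6468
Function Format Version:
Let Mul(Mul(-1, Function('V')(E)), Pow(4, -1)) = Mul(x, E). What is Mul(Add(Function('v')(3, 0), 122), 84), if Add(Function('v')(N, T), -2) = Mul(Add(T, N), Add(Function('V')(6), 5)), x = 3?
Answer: -6468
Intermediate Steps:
Function('V')(E) = Mul(-12, E) (Function('V')(E) = Mul(-4, Mul(3, E)) = Mul(-12, E))
Function('v')(N, T) = Add(2, Mul(-67, N), Mul(-67, T)) (Function('v')(N, T) = Add(2, Mul(Add(T, N), Add(Mul(-12, 6), 5))) = Add(2, Mul(Add(N, T), Add(-72, 5))) = Add(2, Mul(Add(N, T), -67)) = Add(2, Add(Mul(-67, N), Mul(-67, T))) = Add(2, Mul(-67, N), Mul(-67, T)))
Mul(Add(Function('v')(3, 0), 122), 84) = Mul(Add(Add(2, Mul(-67, 3), Mul(-67, 0)), 122), 84) = Mul(Add(Add(2, -201, 0), 122), 84) = Mul(Add(-199, 122), 84) = Mul(-77, 84) = -6468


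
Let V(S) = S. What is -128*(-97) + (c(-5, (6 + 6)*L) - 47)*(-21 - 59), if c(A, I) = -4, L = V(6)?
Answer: 16496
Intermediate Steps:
L = 6
-128*(-97) + (c(-5, (6 + 6)*L) - 47)*(-21 - 59) = -128*(-97) + (-4 - 47)*(-21 - 59) = 12416 - 51*(-80) = 12416 + 4080 = 16496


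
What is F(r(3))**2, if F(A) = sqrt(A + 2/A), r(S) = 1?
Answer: 3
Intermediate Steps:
F(r(3))**2 = (sqrt(1 + 2/1))**2 = (sqrt(1 + 2*1))**2 = (sqrt(1 + 2))**2 = (sqrt(3))**2 = 3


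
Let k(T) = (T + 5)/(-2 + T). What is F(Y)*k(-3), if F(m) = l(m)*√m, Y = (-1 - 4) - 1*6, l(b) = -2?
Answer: 4*I*√11/5 ≈ 2.6533*I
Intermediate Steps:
k(T) = (5 + T)/(-2 + T)
Y = -11 (Y = -5 - 6 = -11)
F(m) = -2*√m
F(Y)*k(-3) = (-2*I*√11)*((5 - 3)/(-2 - 3)) = (-2*I*√11)*(2/(-5)) = (-2*I*√11)*(-⅕*2) = -2*I*√11*(-⅖) = 4*I*√11/5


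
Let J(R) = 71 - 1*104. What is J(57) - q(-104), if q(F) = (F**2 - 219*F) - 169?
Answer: -33456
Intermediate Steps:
J(R) = -33 (J(R) = 71 - 104 = -33)
q(F) = -169 + F**2 - 219*F
J(57) - q(-104) = -33 - (-169 + (-104)**2 - 219*(-104)) = -33 - (-169 + 10816 + 22776) = -33 - 1*33423 = -33 - 33423 = -33456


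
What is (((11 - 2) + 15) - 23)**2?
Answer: 1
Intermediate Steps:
(((11 - 2) + 15) - 23)**2 = ((9 + 15) - 23)**2 = (24 - 23)**2 = 1**2 = 1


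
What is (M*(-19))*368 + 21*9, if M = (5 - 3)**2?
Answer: -27779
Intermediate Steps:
M = 4 (M = 2**2 = 4)
(M*(-19))*368 + 21*9 = (4*(-19))*368 + 21*9 = -76*368 + 189 = -27968 + 189 = -27779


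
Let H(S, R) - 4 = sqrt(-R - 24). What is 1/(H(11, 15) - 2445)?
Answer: -2441/5958520 - I*sqrt(39)/5958520 ≈ -0.00040967 - 1.0481e-6*I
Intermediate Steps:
H(S, R) = 4 + sqrt(-24 - R) (H(S, R) = 4 + sqrt(-R - 24) = 4 + sqrt(-24 - R))
1/(H(11, 15) - 2445) = 1/((4 + sqrt(-24 - 1*15)) - 2445) = 1/((4 + sqrt(-24 - 15)) - 2445) = 1/((4 + sqrt(-39)) - 2445) = 1/((4 + I*sqrt(39)) - 2445) = 1/(-2441 + I*sqrt(39))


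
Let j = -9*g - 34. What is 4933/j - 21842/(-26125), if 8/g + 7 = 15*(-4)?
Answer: -8586416423/57631750 ≈ -148.99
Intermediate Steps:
g = -8/67 (g = 8/(-7 + 15*(-4)) = 8/(-7 - 60) = 8/(-67) = 8*(-1/67) = -8/67 ≈ -0.11940)
j = -2206/67 (j = -9*(-8/67) - 34 = 72/67 - 34 = -2206/67 ≈ -32.925)
4933/j - 21842/(-26125) = 4933/(-2206/67) - 21842/(-26125) = 4933*(-67/2206) - 21842*(-1/26125) = -330511/2206 + 21842/26125 = -8586416423/57631750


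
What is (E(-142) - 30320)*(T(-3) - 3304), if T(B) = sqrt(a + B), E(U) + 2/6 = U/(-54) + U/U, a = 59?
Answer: 2704492504/27 - 1637102*sqrt(14)/27 ≈ 9.9940e+7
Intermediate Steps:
E(U) = 2/3 - U/54 (E(U) = -1/3 + (U/(-54) + U/U) = -1/3 + (U*(-1/54) + 1) = -1/3 + (-U/54 + 1) = -1/3 + (1 - U/54) = 2/3 - U/54)
T(B) = sqrt(59 + B)
(E(-142) - 30320)*(T(-3) - 3304) = ((2/3 - 1/54*(-142)) - 30320)*(sqrt(59 - 3) - 3304) = ((2/3 + 71/27) - 30320)*(sqrt(56) - 3304) = (89/27 - 30320)*(2*sqrt(14) - 3304) = -818551*(-3304 + 2*sqrt(14))/27 = 2704492504/27 - 1637102*sqrt(14)/27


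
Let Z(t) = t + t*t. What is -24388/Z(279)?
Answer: -871/2790 ≈ -0.31219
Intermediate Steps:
Z(t) = t + t**2
-24388/Z(279) = -24388*1/(279*(1 + 279)) = -24388/(279*280) = -24388/78120 = -24388*1/78120 = -871/2790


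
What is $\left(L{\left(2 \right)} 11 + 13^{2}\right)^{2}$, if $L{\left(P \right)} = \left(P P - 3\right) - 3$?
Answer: $21609$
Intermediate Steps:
$L{\left(P \right)} = -6 + P^{2}$ ($L{\left(P \right)} = \left(P^{2} - 3\right) - 3 = \left(-3 + P^{2}\right) - 3 = -6 + P^{2}$)
$\left(L{\left(2 \right)} 11 + 13^{2}\right)^{2} = \left(\left(-6 + 2^{2}\right) 11 + 13^{2}\right)^{2} = \left(\left(-6 + 4\right) 11 + 169\right)^{2} = \left(\left(-2\right) 11 + 169\right)^{2} = \left(-22 + 169\right)^{2} = 147^{2} = 21609$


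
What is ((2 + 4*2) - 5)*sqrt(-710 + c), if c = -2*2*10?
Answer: 25*I*sqrt(30) ≈ 136.93*I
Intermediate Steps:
c = -40 (c = -4*10 = -40)
((2 + 4*2) - 5)*sqrt(-710 + c) = ((2 + 4*2) - 5)*sqrt(-710 - 40) = ((2 + 8) - 5)*sqrt(-750) = (10 - 5)*(5*I*sqrt(30)) = 5*(5*I*sqrt(30)) = 25*I*sqrt(30)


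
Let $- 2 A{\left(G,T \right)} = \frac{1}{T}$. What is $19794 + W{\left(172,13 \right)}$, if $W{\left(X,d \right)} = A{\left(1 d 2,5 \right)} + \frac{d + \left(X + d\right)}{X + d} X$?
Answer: $\frac{1478371}{74} \approx 19978.0$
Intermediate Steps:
$A{\left(G,T \right)} = - \frac{1}{2 T}$
$W{\left(X,d \right)} = - \frac{1}{10} + \frac{X \left(X + 2 d\right)}{X + d}$ ($W{\left(X,d \right)} = - \frac{1}{2 \cdot 5} + \frac{d + \left(X + d\right)}{X + d} X = \left(- \frac{1}{2}\right) \frac{1}{5} + \frac{X + 2 d}{X + d} X = - \frac{1}{10} + \frac{X + 2 d}{X + d} X = - \frac{1}{10} + \frac{X \left(X + 2 d\right)}{X + d}$)
$19794 + W{\left(172,13 \right)} = 19794 + \frac{172^{2} - \frac{86}{5} - \frac{13}{10} + 2 \cdot 172 \cdot 13}{172 + 13} = 19794 + \frac{29584 - \frac{86}{5} - \frac{13}{10} + 4472}{185} = 19794 + \frac{1}{185} \cdot \frac{68075}{2} = 19794 + \frac{13615}{74} = \frac{1478371}{74}$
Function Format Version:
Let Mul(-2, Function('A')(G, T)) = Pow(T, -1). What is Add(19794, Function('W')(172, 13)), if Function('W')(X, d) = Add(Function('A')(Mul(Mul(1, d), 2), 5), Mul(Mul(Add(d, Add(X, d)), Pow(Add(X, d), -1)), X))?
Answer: Rational(1478371, 74) ≈ 19978.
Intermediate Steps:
Function('A')(G, T) = Mul(Rational(-1, 2), Pow(T, -1))
Function('W')(X, d) = Add(Rational(-1, 10), Mul(X, Pow(Add(X, d), -1), Add(X, Mul(2, d)))) (Function('W')(X, d) = Add(Mul(Rational(-1, 2), Pow(5, -1)), Mul(Mul(Add(d, Add(X, d)), Pow(Add(X, d), -1)), X)) = Add(Mul(Rational(-1, 2), Rational(1, 5)), Mul(Mul(Add(X, Mul(2, d)), Pow(Add(X, d), -1)), X)) = Add(Rational(-1, 10), Mul(Mul(Pow(Add(X, d), -1), Add(X, Mul(2, d))), X)) = Add(Rational(-1, 10), Mul(X, Pow(Add(X, d), -1), Add(X, Mul(2, d)))))
Add(19794, Function('W')(172, 13)) = Add(19794, Mul(Pow(Add(172, 13), -1), Add(Pow(172, 2), Mul(Rational(-1, 10), 172), Mul(Rational(-1, 10), 13), Mul(2, 172, 13)))) = Add(19794, Mul(Pow(185, -1), Add(29584, Rational(-86, 5), Rational(-13, 10), 4472))) = Add(19794, Mul(Rational(1, 185), Rational(68075, 2))) = Add(19794, Rational(13615, 74)) = Rational(1478371, 74)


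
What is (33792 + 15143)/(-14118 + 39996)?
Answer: 48935/25878 ≈ 1.8910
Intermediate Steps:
(33792 + 15143)/(-14118 + 39996) = 48935/25878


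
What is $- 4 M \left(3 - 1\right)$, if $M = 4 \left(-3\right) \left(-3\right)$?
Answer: $-288$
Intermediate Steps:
$M = 36$ ($M = \left(-12\right) \left(-3\right) = 36$)
$- 4 M \left(3 - 1\right) = \left(-4\right) 36 \left(3 - 1\right) = \left(-144\right) 2 = -288$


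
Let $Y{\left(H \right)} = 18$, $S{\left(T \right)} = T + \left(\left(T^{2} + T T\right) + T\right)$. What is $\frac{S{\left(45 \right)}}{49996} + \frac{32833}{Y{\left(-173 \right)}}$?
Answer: $\frac{410398297}{224982} \approx 1824.1$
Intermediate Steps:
$S{\left(T \right)} = 2 T + 2 T^{2}$ ($S{\left(T \right)} = T + \left(\left(T^{2} + T^{2}\right) + T\right) = T + \left(2 T^{2} + T\right) = T + \left(T + 2 T^{2}\right) = 2 T + 2 T^{2}$)
$\frac{S{\left(45 \right)}}{49996} + \frac{32833}{Y{\left(-173 \right)}} = \frac{2 \cdot 45 \left(1 + 45\right)}{49996} + \frac{32833}{18} = 2 \cdot 45 \cdot 46 \cdot \frac{1}{49996} + 32833 \cdot \frac{1}{18} = 4140 \cdot \frac{1}{49996} + \frac{32833}{18} = \frac{1035}{12499} + \frac{32833}{18} = \frac{410398297}{224982}$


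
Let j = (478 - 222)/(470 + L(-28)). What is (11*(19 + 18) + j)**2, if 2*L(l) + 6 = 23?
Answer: 152108580121/915849 ≈ 1.6608e+5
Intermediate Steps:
L(l) = 17/2 (L(l) = -3 + (1/2)*23 = -3 + 23/2 = 17/2)
j = 512/957 (j = (478 - 222)/(470 + 17/2) = 256/(957/2) = 256*(2/957) = 512/957 ≈ 0.53501)
(11*(19 + 18) + j)**2 = (11*(19 + 18) + 512/957)**2 = (11*37 + 512/957)**2 = (407 + 512/957)**2 = (390011/957)**2 = 152108580121/915849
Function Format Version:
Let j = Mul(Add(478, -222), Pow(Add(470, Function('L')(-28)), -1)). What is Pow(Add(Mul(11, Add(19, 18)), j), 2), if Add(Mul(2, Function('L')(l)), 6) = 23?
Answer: Rational(152108580121, 915849) ≈ 1.6608e+5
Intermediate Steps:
Function('L')(l) = Rational(17, 2) (Function('L')(l) = Add(-3, Mul(Rational(1, 2), 23)) = Add(-3, Rational(23, 2)) = Rational(17, 2))
j = Rational(512, 957) (j = Mul(Add(478, -222), Pow(Add(470, Rational(17, 2)), -1)) = Mul(256, Pow(Rational(957, 2), -1)) = Mul(256, Rational(2, 957)) = Rational(512, 957) ≈ 0.53501)
Pow(Add(Mul(11, Add(19, 18)), j), 2) = Pow(Add(Mul(11, Add(19, 18)), Rational(512, 957)), 2) = Pow(Add(Mul(11, 37), Rational(512, 957)), 2) = Pow(Add(407, Rational(512, 957)), 2) = Pow(Rational(390011, 957), 2) = Rational(152108580121, 915849)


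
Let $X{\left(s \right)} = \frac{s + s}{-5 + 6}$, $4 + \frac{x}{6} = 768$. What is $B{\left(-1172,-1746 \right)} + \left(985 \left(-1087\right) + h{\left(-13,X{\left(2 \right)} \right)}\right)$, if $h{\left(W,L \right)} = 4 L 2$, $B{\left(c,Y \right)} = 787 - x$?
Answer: $-1074460$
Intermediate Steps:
$x = 4584$ ($x = -24 + 6 \cdot 768 = -24 + 4608 = 4584$)
$B{\left(c,Y \right)} = -3797$ ($B{\left(c,Y \right)} = 787 - 4584 = -3797$)
$X{\left(s \right)} = 2 s$ ($X{\left(s \right)} = \frac{2 s}{1} = 2 s 1 = 2 s$)
$h{\left(W,L \right)} = 8 L$
$B{\left(-1172,-1746 \right)} + \left(985 \left(-1087\right) + h{\left(-13,X{\left(2 \right)} \right)}\right) = -3797 + \left(985 \left(-1087\right) + 8 \cdot 2 \cdot 2\right) = -3797 + \left(-1070695 + 8 \cdot 4\right) = -3797 + \left(-1070695 + 32\right) = -3797 - 1070663 = -1074460$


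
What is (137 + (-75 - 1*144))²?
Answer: 6724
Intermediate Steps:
(137 + (-75 - 1*144))² = (137 + (-75 - 144))² = (137 - 219)² = (-82)² = 6724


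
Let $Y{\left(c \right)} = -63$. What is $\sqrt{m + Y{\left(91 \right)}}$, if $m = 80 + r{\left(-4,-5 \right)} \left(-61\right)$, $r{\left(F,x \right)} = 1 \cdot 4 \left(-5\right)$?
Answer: $\sqrt{1237} \approx 35.171$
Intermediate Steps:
$r{\left(F,x \right)} = -20$ ($r{\left(F,x \right)} = 4 \left(-5\right) = -20$)
$m = 1300$ ($m = 80 - -1220 = 80 + 1220 = 1300$)
$\sqrt{m + Y{\left(91 \right)}} = \sqrt{1300 - 63} = \sqrt{1237}$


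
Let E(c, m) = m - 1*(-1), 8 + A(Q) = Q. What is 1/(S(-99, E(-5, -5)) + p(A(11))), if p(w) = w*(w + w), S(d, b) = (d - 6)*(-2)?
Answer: 1/228 ≈ 0.0043860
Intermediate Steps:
A(Q) = -8 + Q
E(c, m) = 1 + m (E(c, m) = m + 1 = 1 + m)
S(d, b) = 12 - 2*d (S(d, b) = (-6 + d)*(-2) = 12 - 2*d)
p(w) = 2*w² (p(w) = w*(2*w) = 2*w²)
1/(S(-99, E(-5, -5)) + p(A(11))) = 1/((12 - 2*(-99)) + 2*(-8 + 11)²) = 1/((12 + 198) + 2*3²) = 1/(210 + 2*9) = 1/(210 + 18) = 1/228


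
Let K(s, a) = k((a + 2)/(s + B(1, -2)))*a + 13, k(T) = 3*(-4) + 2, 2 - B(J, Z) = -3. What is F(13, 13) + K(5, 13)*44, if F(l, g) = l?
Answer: -5135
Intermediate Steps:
B(J, Z) = 5 (B(J, Z) = 2 - 1*(-3) = 2 + 3 = 5)
k(T) = -10 (k(T) = -12 + 2 = -10)
K(s, a) = 13 - 10*a (K(s, a) = -10*a + 13 = 13 - 10*a)
F(13, 13) + K(5, 13)*44 = 13 + (13 - 10*13)*44 = 13 + (13 - 130)*44 = 13 - 117*44 = 13 - 5148 = -5135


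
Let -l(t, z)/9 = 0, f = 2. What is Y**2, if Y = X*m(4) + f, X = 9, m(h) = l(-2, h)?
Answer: 4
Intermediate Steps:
l(t, z) = 0 (l(t, z) = -9*0 = 0)
m(h) = 0
Y = 2 (Y = 9*0 + 2 = 0 + 2 = 2)
Y**2 = 2**2 = 4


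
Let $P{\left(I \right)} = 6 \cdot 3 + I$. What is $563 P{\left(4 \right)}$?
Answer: $12386$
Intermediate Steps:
$P{\left(I \right)} = 18 + I$
$563 P{\left(4 \right)} = 563 \left(18 + 4\right) = 563 \cdot 22 = 12386$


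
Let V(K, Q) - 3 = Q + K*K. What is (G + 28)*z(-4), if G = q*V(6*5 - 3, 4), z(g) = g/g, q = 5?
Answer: 3708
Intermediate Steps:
V(K, Q) = 3 + Q + K² (V(K, Q) = 3 + (Q + K*K) = 3 + (Q + K²) = 3 + Q + K²)
z(g) = 1
G = 3680 (G = 5*(3 + 4 + (6*5 - 3)²) = 5*(3 + 4 + (30 - 3)²) = 5*(3 + 4 + 27²) = 5*(3 + 4 + 729) = 5*736 = 3680)
(G + 28)*z(-4) = (3680 + 28)*1 = 3708*1 = 3708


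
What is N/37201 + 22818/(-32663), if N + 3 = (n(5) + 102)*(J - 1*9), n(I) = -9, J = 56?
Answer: -706180434/1215096263 ≈ -0.58117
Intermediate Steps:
N = 4368 (N = -3 + (-9 + 102)*(56 - 1*9) = -3 + 93*(56 - 9) = -3 + 93*47 = -3 + 4371 = 4368)
N/37201 + 22818/(-32663) = 4368/37201 + 22818/(-32663) = 4368*(1/37201) + 22818*(-1/32663) = 4368/37201 - 22818/32663 = -706180434/1215096263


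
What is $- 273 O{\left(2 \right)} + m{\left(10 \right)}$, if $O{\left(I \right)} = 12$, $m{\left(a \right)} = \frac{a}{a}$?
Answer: $-3275$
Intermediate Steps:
$m{\left(a \right)} = 1$
$- 273 O{\left(2 \right)} + m{\left(10 \right)} = \left(-273\right) 12 + 1 = -3276 + 1 = -3275$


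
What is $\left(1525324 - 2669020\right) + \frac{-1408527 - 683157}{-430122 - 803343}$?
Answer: $- \frac{470235631652}{411155} \approx -1.1437 \cdot 10^{6}$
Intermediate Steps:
$\left(1525324 - 2669020\right) + \frac{-1408527 - 683157}{-430122 - 803343} = -1143696 - \frac{2091684}{-1233465} = -1143696 - - \frac{697228}{411155} = -1143696 + \frac{697228}{411155} = - \frac{470235631652}{411155}$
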